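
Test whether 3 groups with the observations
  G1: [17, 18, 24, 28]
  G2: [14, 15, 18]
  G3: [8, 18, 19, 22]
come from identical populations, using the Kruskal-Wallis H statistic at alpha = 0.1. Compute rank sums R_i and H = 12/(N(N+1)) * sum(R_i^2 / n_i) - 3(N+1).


Step 1: Combine all N = 11 observations and assign midranks.
sorted (value, group, rank): (8,G3,1), (14,G2,2), (15,G2,3), (17,G1,4), (18,G1,6), (18,G2,6), (18,G3,6), (19,G3,8), (22,G3,9), (24,G1,10), (28,G1,11)
Step 2: Sum ranks within each group.
R_1 = 31 (n_1 = 4)
R_2 = 11 (n_2 = 3)
R_3 = 24 (n_3 = 4)
Step 3: H = 12/(N(N+1)) * sum(R_i^2/n_i) - 3(N+1)
     = 12/(11*12) * (31^2/4 + 11^2/3 + 24^2/4) - 3*12
     = 0.090909 * 424.583 - 36
     = 2.598485.
Step 4: Ties present; correction factor C = 1 - 24/(11^3 - 11) = 0.981818. Corrected H = 2.598485 / 0.981818 = 2.646605.
Step 5: Under H0, H ~ chi^2(2); p-value = 0.266255.
Step 6: alpha = 0.1. fail to reject H0.

H = 2.6466, df = 2, p = 0.266255, fail to reject H0.


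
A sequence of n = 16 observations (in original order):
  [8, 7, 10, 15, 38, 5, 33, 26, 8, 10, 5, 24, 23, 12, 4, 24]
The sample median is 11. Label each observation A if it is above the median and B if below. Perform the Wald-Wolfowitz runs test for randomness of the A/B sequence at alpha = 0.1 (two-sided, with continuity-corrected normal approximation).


Step 1: Compute median = 11; label A = above, B = below.
Labels in order: BBBAABAABBBAAABA  (n_A = 8, n_B = 8)
Step 2: Count runs R = 8.
Step 3: Under H0 (random ordering), E[R] = 2*n_A*n_B/(n_A+n_B) + 1 = 2*8*8/16 + 1 = 9.0000.
        Var[R] = 2*n_A*n_B*(2*n_A*n_B - n_A - n_B) / ((n_A+n_B)^2 * (n_A+n_B-1)) = 14336/3840 = 3.7333.
        SD[R] = 1.9322.
Step 4: Continuity-corrected z = (R + 0.5 - E[R]) / SD[R] = (8 + 0.5 - 9.0000) / 1.9322 = -0.2588.
Step 5: Two-sided p-value via normal approximation = 2*(1 - Phi(|z|)) = 0.795809.
Step 6: alpha = 0.1. fail to reject H0.

R = 8, z = -0.2588, p = 0.795809, fail to reject H0.


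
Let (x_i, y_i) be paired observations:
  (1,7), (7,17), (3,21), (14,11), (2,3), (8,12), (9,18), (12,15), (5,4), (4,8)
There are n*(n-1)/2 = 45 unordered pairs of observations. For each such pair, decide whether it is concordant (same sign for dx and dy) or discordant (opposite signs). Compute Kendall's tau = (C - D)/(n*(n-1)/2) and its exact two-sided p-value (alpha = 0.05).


Step 1: Enumerate the 45 unordered pairs (i,j) with i<j and classify each by sign(x_j-x_i) * sign(y_j-y_i).
  (1,2):dx=+6,dy=+10->C; (1,3):dx=+2,dy=+14->C; (1,4):dx=+13,dy=+4->C; (1,5):dx=+1,dy=-4->D
  (1,6):dx=+7,dy=+5->C; (1,7):dx=+8,dy=+11->C; (1,8):dx=+11,dy=+8->C; (1,9):dx=+4,dy=-3->D
  (1,10):dx=+3,dy=+1->C; (2,3):dx=-4,dy=+4->D; (2,4):dx=+7,dy=-6->D; (2,5):dx=-5,dy=-14->C
  (2,6):dx=+1,dy=-5->D; (2,7):dx=+2,dy=+1->C; (2,8):dx=+5,dy=-2->D; (2,9):dx=-2,dy=-13->C
  (2,10):dx=-3,dy=-9->C; (3,4):dx=+11,dy=-10->D; (3,5):dx=-1,dy=-18->C; (3,6):dx=+5,dy=-9->D
  (3,7):dx=+6,dy=-3->D; (3,8):dx=+9,dy=-6->D; (3,9):dx=+2,dy=-17->D; (3,10):dx=+1,dy=-13->D
  (4,5):dx=-12,dy=-8->C; (4,6):dx=-6,dy=+1->D; (4,7):dx=-5,dy=+7->D; (4,8):dx=-2,dy=+4->D
  (4,9):dx=-9,dy=-7->C; (4,10):dx=-10,dy=-3->C; (5,6):dx=+6,dy=+9->C; (5,7):dx=+7,dy=+15->C
  (5,8):dx=+10,dy=+12->C; (5,9):dx=+3,dy=+1->C; (5,10):dx=+2,dy=+5->C; (6,7):dx=+1,dy=+6->C
  (6,8):dx=+4,dy=+3->C; (6,9):dx=-3,dy=-8->C; (6,10):dx=-4,dy=-4->C; (7,8):dx=+3,dy=-3->D
  (7,9):dx=-4,dy=-14->C; (7,10):dx=-5,dy=-10->C; (8,9):dx=-7,dy=-11->C; (8,10):dx=-8,dy=-7->C
  (9,10):dx=-1,dy=+4->D
Step 2: C = 28, D = 17, total pairs = 45.
Step 3: tau = (C - D)/(n(n-1)/2) = (28 - 17)/45 = 0.244444.
Step 4: Exact two-sided p-value (enumerate n! = 3628800 permutations of y under H0): p = 0.380720.
Step 5: alpha = 0.05. fail to reject H0.

tau_b = 0.2444 (C=28, D=17), p = 0.380720, fail to reject H0.


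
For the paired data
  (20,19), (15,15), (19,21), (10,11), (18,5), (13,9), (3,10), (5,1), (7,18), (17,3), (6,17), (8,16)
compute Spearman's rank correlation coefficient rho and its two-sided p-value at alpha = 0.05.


Step 1: Rank x and y separately (midranks; no ties here).
rank(x): 20->12, 15->8, 19->11, 10->6, 18->10, 13->7, 3->1, 5->2, 7->4, 17->9, 6->3, 8->5
rank(y): 19->11, 15->7, 21->12, 11->6, 5->3, 9->4, 10->5, 1->1, 18->10, 3->2, 17->9, 16->8
Step 2: d_i = R_x(i) - R_y(i); compute d_i^2.
  (12-11)^2=1, (8-7)^2=1, (11-12)^2=1, (6-6)^2=0, (10-3)^2=49, (7-4)^2=9, (1-5)^2=16, (2-1)^2=1, (4-10)^2=36, (9-2)^2=49, (3-9)^2=36, (5-8)^2=9
sum(d^2) = 208.
Step 3: rho = 1 - 6*208 / (12*(12^2 - 1)) = 1 - 1248/1716 = 0.272727.
Step 4: Under H0, t = rho * sqrt((n-2)/(1-rho^2)) = 0.8964 ~ t(10).
Step 5: Two-sided p-value from the t-distribution with 10 df = 0.391097.
Step 6: alpha = 0.05. fail to reject H0.

rho = 0.2727, p = 0.391097, fail to reject H0 at alpha = 0.05.


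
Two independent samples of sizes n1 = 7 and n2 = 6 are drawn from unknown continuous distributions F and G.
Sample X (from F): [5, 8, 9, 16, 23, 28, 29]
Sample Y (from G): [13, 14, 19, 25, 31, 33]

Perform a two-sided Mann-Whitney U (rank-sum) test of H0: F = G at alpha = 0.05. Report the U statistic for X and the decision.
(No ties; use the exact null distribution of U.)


Step 1: Combine and sort all 13 observations; assign midranks.
sorted (value, group): (5,X), (8,X), (9,X), (13,Y), (14,Y), (16,X), (19,Y), (23,X), (25,Y), (28,X), (29,X), (31,Y), (33,Y)
ranks: 5->1, 8->2, 9->3, 13->4, 14->5, 16->6, 19->7, 23->8, 25->9, 28->10, 29->11, 31->12, 33->13
Step 2: Rank sum for X: R1 = 1 + 2 + 3 + 6 + 8 + 10 + 11 = 41.
Step 3: U_X = R1 - n1(n1+1)/2 = 41 - 7*8/2 = 41 - 28 = 13.
       U_Y = n1*n2 - U_X = 42 - 13 = 29.
Step 4: No ties, so the exact null distribution of U (based on enumerating the C(13,7) = 1716 equally likely rank assignments) gives the two-sided p-value.
Step 5: p-value = 0.294872; compare to alpha = 0.05. fail to reject H0.

U_X = 13, p = 0.294872, fail to reject H0 at alpha = 0.05.


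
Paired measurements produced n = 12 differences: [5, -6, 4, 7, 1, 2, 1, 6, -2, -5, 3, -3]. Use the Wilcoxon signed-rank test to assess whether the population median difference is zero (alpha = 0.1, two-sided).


Step 1: Drop any zero differences (none here) and take |d_i|.
|d| = [5, 6, 4, 7, 1, 2, 1, 6, 2, 5, 3, 3]
Step 2: Midrank |d_i| (ties get averaged ranks).
ranks: |5|->8.5, |6|->10.5, |4|->7, |7|->12, |1|->1.5, |2|->3.5, |1|->1.5, |6|->10.5, |2|->3.5, |5|->8.5, |3|->5.5, |3|->5.5
Step 3: Attach original signs; sum ranks with positive sign and with negative sign.
W+ = 8.5 + 7 + 12 + 1.5 + 3.5 + 1.5 + 10.5 + 5.5 = 50
W- = 10.5 + 3.5 + 8.5 + 5.5 = 28
(Check: W+ + W- = 78 should equal n(n+1)/2 = 78.)
Step 4: Test statistic W = min(W+, W-) = 28.
Step 5: Ties in |d|, so use the tie-corrected normal approximation.
        E[W] = n(n+1)/4 = 12*13/4 = 39.
        Tie groups: |d|=1 (t=2), |d|=2 (t=2), |d|=3 (t=2), |d|=5 (t=2), |d|=6 (t=2); sum(t^3 - t) = 30.
        Var[W] = n(n+1)(2n+1)/24 - sum(t^3-t)/48 = 3900/24 - 30/48 = 161.875.
        z = (W - E[W]) / sqrt(Var[W]) = (28 - 39) / 12.7230 = -0.8646.
        Two-sided p = 2*Phi(z) = 0.387272.
Step 6: alpha = 0.1. fail to reject H0.

W+ = 50, W- = 28, W = min = 28, p = 0.387272, fail to reject H0.


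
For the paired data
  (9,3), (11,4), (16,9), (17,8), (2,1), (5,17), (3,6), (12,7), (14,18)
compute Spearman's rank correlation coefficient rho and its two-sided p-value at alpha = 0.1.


Step 1: Rank x and y separately (midranks; no ties here).
rank(x): 9->4, 11->5, 16->8, 17->9, 2->1, 5->3, 3->2, 12->6, 14->7
rank(y): 3->2, 4->3, 9->7, 8->6, 1->1, 17->8, 6->4, 7->5, 18->9
Step 2: d_i = R_x(i) - R_y(i); compute d_i^2.
  (4-2)^2=4, (5-3)^2=4, (8-7)^2=1, (9-6)^2=9, (1-1)^2=0, (3-8)^2=25, (2-4)^2=4, (6-5)^2=1, (7-9)^2=4
sum(d^2) = 52.
Step 3: rho = 1 - 6*52 / (9*(9^2 - 1)) = 1 - 312/720 = 0.566667.
Step 4: Under H0, t = rho * sqrt((n-2)/(1-rho^2)) = 1.8196 ~ t(7).
Step 5: Two-sided p-value from the t-distribution with 7 df = 0.111633.
Step 6: alpha = 0.1. fail to reject H0.

rho = 0.5667, p = 0.111633, fail to reject H0 at alpha = 0.1.


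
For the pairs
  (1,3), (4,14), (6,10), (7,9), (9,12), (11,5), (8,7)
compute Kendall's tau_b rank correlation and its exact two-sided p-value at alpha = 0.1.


Step 1: Enumerate the 21 unordered pairs (i,j) with i<j and classify each by sign(x_j-x_i) * sign(y_j-y_i).
  (1,2):dx=+3,dy=+11->C; (1,3):dx=+5,dy=+7->C; (1,4):dx=+6,dy=+6->C; (1,5):dx=+8,dy=+9->C
  (1,6):dx=+10,dy=+2->C; (1,7):dx=+7,dy=+4->C; (2,3):dx=+2,dy=-4->D; (2,4):dx=+3,dy=-5->D
  (2,5):dx=+5,dy=-2->D; (2,6):dx=+7,dy=-9->D; (2,7):dx=+4,dy=-7->D; (3,4):dx=+1,dy=-1->D
  (3,5):dx=+3,dy=+2->C; (3,6):dx=+5,dy=-5->D; (3,7):dx=+2,dy=-3->D; (4,5):dx=+2,dy=+3->C
  (4,6):dx=+4,dy=-4->D; (4,7):dx=+1,dy=-2->D; (5,6):dx=+2,dy=-7->D; (5,7):dx=-1,dy=-5->C
  (6,7):dx=-3,dy=+2->D
Step 2: C = 9, D = 12, total pairs = 21.
Step 3: tau = (C - D)/(n(n-1)/2) = (9 - 12)/21 = -0.142857.
Step 4: Exact two-sided p-value (enumerate n! = 5040 permutations of y under H0): p = 0.772619.
Step 5: alpha = 0.1. fail to reject H0.

tau_b = -0.1429 (C=9, D=12), p = 0.772619, fail to reject H0.


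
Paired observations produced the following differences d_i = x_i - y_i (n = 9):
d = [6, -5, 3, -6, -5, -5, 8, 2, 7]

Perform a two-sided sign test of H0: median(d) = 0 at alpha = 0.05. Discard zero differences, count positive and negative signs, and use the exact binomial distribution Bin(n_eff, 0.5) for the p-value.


Step 1: Discard zero differences. Original n = 9; n_eff = number of nonzero differences = 9.
Nonzero differences (with sign): +6, -5, +3, -6, -5, -5, +8, +2, +7
Step 2: Count signs: positive = 5, negative = 4.
Step 3: Under H0: P(positive) = 0.5, so the number of positives S ~ Bin(9, 0.5).
Step 4: Two-sided exact p-value = sum of Bin(9,0.5) probabilities at or below the observed probability = 1.000000.
Step 5: alpha = 0.05. fail to reject H0.

n_eff = 9, pos = 5, neg = 4, p = 1.000000, fail to reject H0.


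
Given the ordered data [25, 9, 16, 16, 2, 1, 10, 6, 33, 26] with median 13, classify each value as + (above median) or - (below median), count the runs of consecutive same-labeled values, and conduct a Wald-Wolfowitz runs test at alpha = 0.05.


Step 1: Compute median = 13; label A = above, B = below.
Labels in order: ABAABBBBAA  (n_A = 5, n_B = 5)
Step 2: Count runs R = 5.
Step 3: Under H0 (random ordering), E[R] = 2*n_A*n_B/(n_A+n_B) + 1 = 2*5*5/10 + 1 = 6.0000.
        Var[R] = 2*n_A*n_B*(2*n_A*n_B - n_A - n_B) / ((n_A+n_B)^2 * (n_A+n_B-1)) = 2000/900 = 2.2222.
        SD[R] = 1.4907.
Step 4: Continuity-corrected z = (R + 0.5 - E[R]) / SD[R] = (5 + 0.5 - 6.0000) / 1.4907 = -0.3354.
Step 5: Two-sided p-value via normal approximation = 2*(1 - Phi(|z|)) = 0.737316.
Step 6: alpha = 0.05. fail to reject H0.

R = 5, z = -0.3354, p = 0.737316, fail to reject H0.


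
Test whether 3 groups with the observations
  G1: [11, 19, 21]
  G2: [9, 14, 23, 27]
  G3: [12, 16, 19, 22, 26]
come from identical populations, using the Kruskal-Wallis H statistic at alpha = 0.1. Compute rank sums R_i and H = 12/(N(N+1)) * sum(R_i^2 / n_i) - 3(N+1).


Step 1: Combine all N = 12 observations and assign midranks.
sorted (value, group, rank): (9,G2,1), (11,G1,2), (12,G3,3), (14,G2,4), (16,G3,5), (19,G1,6.5), (19,G3,6.5), (21,G1,8), (22,G3,9), (23,G2,10), (26,G3,11), (27,G2,12)
Step 2: Sum ranks within each group.
R_1 = 16.5 (n_1 = 3)
R_2 = 27 (n_2 = 4)
R_3 = 34.5 (n_3 = 5)
Step 3: H = 12/(N(N+1)) * sum(R_i^2/n_i) - 3(N+1)
     = 12/(12*13) * (16.5^2/3 + 27^2/4 + 34.5^2/5) - 3*13
     = 0.076923 * 511.05 - 39
     = 0.311538.
Step 4: Ties present; correction factor C = 1 - 6/(12^3 - 12) = 0.996503. Corrected H = 0.311538 / 0.996503 = 0.312632.
Step 5: Under H0, H ~ chi^2(2); p-value = 0.855289.
Step 6: alpha = 0.1. fail to reject H0.

H = 0.3126, df = 2, p = 0.855289, fail to reject H0.


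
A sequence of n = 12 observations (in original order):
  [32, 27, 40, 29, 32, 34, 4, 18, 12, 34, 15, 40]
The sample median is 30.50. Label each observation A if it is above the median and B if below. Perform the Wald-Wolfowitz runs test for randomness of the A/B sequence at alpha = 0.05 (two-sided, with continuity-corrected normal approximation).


Step 1: Compute median = 30.50; label A = above, B = below.
Labels in order: ABABAABBBABA  (n_A = 6, n_B = 6)
Step 2: Count runs R = 9.
Step 3: Under H0 (random ordering), E[R] = 2*n_A*n_B/(n_A+n_B) + 1 = 2*6*6/12 + 1 = 7.0000.
        Var[R] = 2*n_A*n_B*(2*n_A*n_B - n_A - n_B) / ((n_A+n_B)^2 * (n_A+n_B-1)) = 4320/1584 = 2.7273.
        SD[R] = 1.6514.
Step 4: Continuity-corrected z = (R - 0.5 - E[R]) / SD[R] = (9 - 0.5 - 7.0000) / 1.6514 = 0.9083.
Step 5: Two-sided p-value via normal approximation = 2*(1 - Phi(|z|)) = 0.363722.
Step 6: alpha = 0.05. fail to reject H0.

R = 9, z = 0.9083, p = 0.363722, fail to reject H0.


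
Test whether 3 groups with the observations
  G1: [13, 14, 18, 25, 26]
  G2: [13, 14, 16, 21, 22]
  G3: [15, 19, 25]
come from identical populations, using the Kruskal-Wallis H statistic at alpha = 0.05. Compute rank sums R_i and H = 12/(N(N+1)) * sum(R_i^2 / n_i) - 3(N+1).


Step 1: Combine all N = 13 observations and assign midranks.
sorted (value, group, rank): (13,G1,1.5), (13,G2,1.5), (14,G1,3.5), (14,G2,3.5), (15,G3,5), (16,G2,6), (18,G1,7), (19,G3,8), (21,G2,9), (22,G2,10), (25,G1,11.5), (25,G3,11.5), (26,G1,13)
Step 2: Sum ranks within each group.
R_1 = 36.5 (n_1 = 5)
R_2 = 30 (n_2 = 5)
R_3 = 24.5 (n_3 = 3)
Step 3: H = 12/(N(N+1)) * sum(R_i^2/n_i) - 3(N+1)
     = 12/(13*14) * (36.5^2/5 + 30^2/5 + 24.5^2/3) - 3*14
     = 0.065934 * 646.533 - 42
     = 0.628571.
Step 4: Ties present; correction factor C = 1 - 18/(13^3 - 13) = 0.991758. Corrected H = 0.628571 / 0.991758 = 0.633795.
Step 5: Under H0, H ~ chi^2(2); p-value = 0.728405.
Step 6: alpha = 0.05. fail to reject H0.

H = 0.6338, df = 2, p = 0.728405, fail to reject H0.


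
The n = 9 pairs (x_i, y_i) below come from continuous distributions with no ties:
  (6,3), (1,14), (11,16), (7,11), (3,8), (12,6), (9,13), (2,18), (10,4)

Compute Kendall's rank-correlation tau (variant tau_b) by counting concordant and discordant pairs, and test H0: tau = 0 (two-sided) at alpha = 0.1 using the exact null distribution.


Step 1: Enumerate the 36 unordered pairs (i,j) with i<j and classify each by sign(x_j-x_i) * sign(y_j-y_i).
  (1,2):dx=-5,dy=+11->D; (1,3):dx=+5,dy=+13->C; (1,4):dx=+1,dy=+8->C; (1,5):dx=-3,dy=+5->D
  (1,6):dx=+6,dy=+3->C; (1,7):dx=+3,dy=+10->C; (1,8):dx=-4,dy=+15->D; (1,9):dx=+4,dy=+1->C
  (2,3):dx=+10,dy=+2->C; (2,4):dx=+6,dy=-3->D; (2,5):dx=+2,dy=-6->D; (2,6):dx=+11,dy=-8->D
  (2,7):dx=+8,dy=-1->D; (2,8):dx=+1,dy=+4->C; (2,9):dx=+9,dy=-10->D; (3,4):dx=-4,dy=-5->C
  (3,5):dx=-8,dy=-8->C; (3,6):dx=+1,dy=-10->D; (3,7):dx=-2,dy=-3->C; (3,8):dx=-9,dy=+2->D
  (3,9):dx=-1,dy=-12->C; (4,5):dx=-4,dy=-3->C; (4,6):dx=+5,dy=-5->D; (4,7):dx=+2,dy=+2->C
  (4,8):dx=-5,dy=+7->D; (4,9):dx=+3,dy=-7->D; (5,6):dx=+9,dy=-2->D; (5,7):dx=+6,dy=+5->C
  (5,8):dx=-1,dy=+10->D; (5,9):dx=+7,dy=-4->D; (6,7):dx=-3,dy=+7->D; (6,8):dx=-10,dy=+12->D
  (6,9):dx=-2,dy=-2->C; (7,8):dx=-7,dy=+5->D; (7,9):dx=+1,dy=-9->D; (8,9):dx=+8,dy=-14->D
Step 2: C = 15, D = 21, total pairs = 36.
Step 3: tau = (C - D)/(n(n-1)/2) = (15 - 21)/36 = -0.166667.
Step 4: Exact two-sided p-value (enumerate n! = 362880 permutations of y under H0): p = 0.612202.
Step 5: alpha = 0.1. fail to reject H0.

tau_b = -0.1667 (C=15, D=21), p = 0.612202, fail to reject H0.


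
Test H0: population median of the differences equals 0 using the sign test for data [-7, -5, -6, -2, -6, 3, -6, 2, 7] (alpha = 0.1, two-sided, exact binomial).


Step 1: Discard zero differences. Original n = 9; n_eff = number of nonzero differences = 9.
Nonzero differences (with sign): -7, -5, -6, -2, -6, +3, -6, +2, +7
Step 2: Count signs: positive = 3, negative = 6.
Step 3: Under H0: P(positive) = 0.5, so the number of positives S ~ Bin(9, 0.5).
Step 4: Two-sided exact p-value = sum of Bin(9,0.5) probabilities at or below the observed probability = 0.507812.
Step 5: alpha = 0.1. fail to reject H0.

n_eff = 9, pos = 3, neg = 6, p = 0.507812, fail to reject H0.


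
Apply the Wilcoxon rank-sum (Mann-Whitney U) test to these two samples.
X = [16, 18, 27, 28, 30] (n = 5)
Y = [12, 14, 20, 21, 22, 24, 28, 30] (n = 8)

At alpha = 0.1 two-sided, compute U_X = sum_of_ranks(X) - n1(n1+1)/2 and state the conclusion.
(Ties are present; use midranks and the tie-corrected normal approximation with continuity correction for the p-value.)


Step 1: Combine and sort all 13 observations; assign midranks.
sorted (value, group): (12,Y), (14,Y), (16,X), (18,X), (20,Y), (21,Y), (22,Y), (24,Y), (27,X), (28,X), (28,Y), (30,X), (30,Y)
ranks: 12->1, 14->2, 16->3, 18->4, 20->5, 21->6, 22->7, 24->8, 27->9, 28->10.5, 28->10.5, 30->12.5, 30->12.5
Step 2: Rank sum for X: R1 = 3 + 4 + 9 + 10.5 + 12.5 = 39.
Step 3: U_X = R1 - n1(n1+1)/2 = 39 - 5*6/2 = 39 - 15 = 24.
       U_Y = n1*n2 - U_X = 40 - 24 = 16.
Step 4: Ties are present, so use the tie-corrected normal approximation (with continuity correction) for the p-value.
Step 5: p-value = 0.607419; compare to alpha = 0.1. fail to reject H0.

U_X = 24, p = 0.607419, fail to reject H0 at alpha = 0.1.


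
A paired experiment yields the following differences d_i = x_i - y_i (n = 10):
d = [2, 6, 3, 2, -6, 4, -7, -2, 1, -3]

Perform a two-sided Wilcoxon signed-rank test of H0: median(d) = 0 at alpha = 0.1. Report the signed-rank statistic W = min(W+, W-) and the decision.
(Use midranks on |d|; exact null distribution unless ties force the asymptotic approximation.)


Step 1: Drop any zero differences (none here) and take |d_i|.
|d| = [2, 6, 3, 2, 6, 4, 7, 2, 1, 3]
Step 2: Midrank |d_i| (ties get averaged ranks).
ranks: |2|->3, |6|->8.5, |3|->5.5, |2|->3, |6|->8.5, |4|->7, |7|->10, |2|->3, |1|->1, |3|->5.5
Step 3: Attach original signs; sum ranks with positive sign and with negative sign.
W+ = 3 + 8.5 + 5.5 + 3 + 7 + 1 = 28
W- = 8.5 + 10 + 3 + 5.5 = 27
(Check: W+ + W- = 55 should equal n(n+1)/2 = 55.)
Step 4: Test statistic W = min(W+, W-) = 27.
Step 5: Ties in |d|, so use the tie-corrected normal approximation.
        E[W] = n(n+1)/4 = 10*11/4 = 27.5.
        Tie groups: |d|=2 (t=3), |d|=3 (t=2), |d|=6 (t=2); sum(t^3 - t) = 36.
        Var[W] = n(n+1)(2n+1)/24 - sum(t^3-t)/48 = 2310/24 - 36/48 = 95.5.
        z = (W - E[W]) / sqrt(Var[W]) = (27 - 27.5) / 9.7724 = -0.0512.
        Two-sided p = 2*Phi(z) = 0.959194.
Step 6: alpha = 0.1. fail to reject H0.

W+ = 28, W- = 27, W = min = 27, p = 0.959194, fail to reject H0.


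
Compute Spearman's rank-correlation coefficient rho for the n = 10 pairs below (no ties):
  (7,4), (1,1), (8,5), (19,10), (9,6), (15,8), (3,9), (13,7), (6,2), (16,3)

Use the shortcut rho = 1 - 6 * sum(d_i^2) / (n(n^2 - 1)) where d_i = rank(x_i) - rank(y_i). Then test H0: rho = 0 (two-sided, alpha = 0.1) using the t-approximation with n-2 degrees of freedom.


Step 1: Rank x and y separately (midranks; no ties here).
rank(x): 7->4, 1->1, 8->5, 19->10, 9->6, 15->8, 3->2, 13->7, 6->3, 16->9
rank(y): 4->4, 1->1, 5->5, 10->10, 6->6, 8->8, 9->9, 7->7, 2->2, 3->3
Step 2: d_i = R_x(i) - R_y(i); compute d_i^2.
  (4-4)^2=0, (1-1)^2=0, (5-5)^2=0, (10-10)^2=0, (6-6)^2=0, (8-8)^2=0, (2-9)^2=49, (7-7)^2=0, (3-2)^2=1, (9-3)^2=36
sum(d^2) = 86.
Step 3: rho = 1 - 6*86 / (10*(10^2 - 1)) = 1 - 516/990 = 0.478788.
Step 4: Under H0, t = rho * sqrt((n-2)/(1-rho^2)) = 1.5425 ~ t(8).
Step 5: Two-sided p-value from the t-distribution with 8 df = 0.161523.
Step 6: alpha = 0.1. fail to reject H0.

rho = 0.4788, p = 0.161523, fail to reject H0 at alpha = 0.1.


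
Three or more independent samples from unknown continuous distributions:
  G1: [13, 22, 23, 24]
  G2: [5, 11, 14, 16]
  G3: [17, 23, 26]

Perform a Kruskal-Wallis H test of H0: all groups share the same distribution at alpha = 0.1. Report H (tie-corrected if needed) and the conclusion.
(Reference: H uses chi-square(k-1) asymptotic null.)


Step 1: Combine all N = 11 observations and assign midranks.
sorted (value, group, rank): (5,G2,1), (11,G2,2), (13,G1,3), (14,G2,4), (16,G2,5), (17,G3,6), (22,G1,7), (23,G1,8.5), (23,G3,8.5), (24,G1,10), (26,G3,11)
Step 2: Sum ranks within each group.
R_1 = 28.5 (n_1 = 4)
R_2 = 12 (n_2 = 4)
R_3 = 25.5 (n_3 = 3)
Step 3: H = 12/(N(N+1)) * sum(R_i^2/n_i) - 3(N+1)
     = 12/(11*12) * (28.5^2/4 + 12^2/4 + 25.5^2/3) - 3*12
     = 0.090909 * 455.812 - 36
     = 5.437500.
Step 4: Ties present; correction factor C = 1 - 6/(11^3 - 11) = 0.995455. Corrected H = 5.437500 / 0.995455 = 5.462329.
Step 5: Under H0, H ~ chi^2(2); p-value = 0.065143.
Step 6: alpha = 0.1. reject H0.

H = 5.4623, df = 2, p = 0.065143, reject H0.


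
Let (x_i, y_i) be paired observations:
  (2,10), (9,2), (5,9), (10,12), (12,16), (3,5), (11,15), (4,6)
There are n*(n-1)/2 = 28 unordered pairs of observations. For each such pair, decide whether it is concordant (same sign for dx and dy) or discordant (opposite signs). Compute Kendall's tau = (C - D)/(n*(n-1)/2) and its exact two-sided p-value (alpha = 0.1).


Step 1: Enumerate the 28 unordered pairs (i,j) with i<j and classify each by sign(x_j-x_i) * sign(y_j-y_i).
  (1,2):dx=+7,dy=-8->D; (1,3):dx=+3,dy=-1->D; (1,4):dx=+8,dy=+2->C; (1,5):dx=+10,dy=+6->C
  (1,6):dx=+1,dy=-5->D; (1,7):dx=+9,dy=+5->C; (1,8):dx=+2,dy=-4->D; (2,3):dx=-4,dy=+7->D
  (2,4):dx=+1,dy=+10->C; (2,5):dx=+3,dy=+14->C; (2,6):dx=-6,dy=+3->D; (2,7):dx=+2,dy=+13->C
  (2,8):dx=-5,dy=+4->D; (3,4):dx=+5,dy=+3->C; (3,5):dx=+7,dy=+7->C; (3,6):dx=-2,dy=-4->C
  (3,7):dx=+6,dy=+6->C; (3,8):dx=-1,dy=-3->C; (4,5):dx=+2,dy=+4->C; (4,6):dx=-7,dy=-7->C
  (4,7):dx=+1,dy=+3->C; (4,8):dx=-6,dy=-6->C; (5,6):dx=-9,dy=-11->C; (5,7):dx=-1,dy=-1->C
  (5,8):dx=-8,dy=-10->C; (6,7):dx=+8,dy=+10->C; (6,8):dx=+1,dy=+1->C; (7,8):dx=-7,dy=-9->C
Step 2: C = 21, D = 7, total pairs = 28.
Step 3: tau = (C - D)/(n(n-1)/2) = (21 - 7)/28 = 0.500000.
Step 4: Exact two-sided p-value (enumerate n! = 40320 permutations of y under H0): p = 0.108681.
Step 5: alpha = 0.1. fail to reject H0.

tau_b = 0.5000 (C=21, D=7), p = 0.108681, fail to reject H0.


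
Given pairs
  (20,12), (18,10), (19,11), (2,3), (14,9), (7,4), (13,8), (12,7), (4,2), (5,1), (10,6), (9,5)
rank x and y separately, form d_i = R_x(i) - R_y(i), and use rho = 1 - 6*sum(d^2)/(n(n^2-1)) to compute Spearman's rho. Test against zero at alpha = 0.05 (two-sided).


Step 1: Rank x and y separately (midranks; no ties here).
rank(x): 20->12, 18->10, 19->11, 2->1, 14->9, 7->4, 13->8, 12->7, 4->2, 5->3, 10->6, 9->5
rank(y): 12->12, 10->10, 11->11, 3->3, 9->9, 4->4, 8->8, 7->7, 2->2, 1->1, 6->6, 5->5
Step 2: d_i = R_x(i) - R_y(i); compute d_i^2.
  (12-12)^2=0, (10-10)^2=0, (11-11)^2=0, (1-3)^2=4, (9-9)^2=0, (4-4)^2=0, (8-8)^2=0, (7-7)^2=0, (2-2)^2=0, (3-1)^2=4, (6-6)^2=0, (5-5)^2=0
sum(d^2) = 8.
Step 3: rho = 1 - 6*8 / (12*(12^2 - 1)) = 1 - 48/1716 = 0.972028.
Step 4: Under H0, t = rho * sqrt((n-2)/(1-rho^2)) = 13.0876 ~ t(10).
Step 5: Two-sided p-value from the t-distribution with 10 df = 0.000000.
Step 6: alpha = 0.05. reject H0.

rho = 0.9720, p = 0.000000, reject H0 at alpha = 0.05.


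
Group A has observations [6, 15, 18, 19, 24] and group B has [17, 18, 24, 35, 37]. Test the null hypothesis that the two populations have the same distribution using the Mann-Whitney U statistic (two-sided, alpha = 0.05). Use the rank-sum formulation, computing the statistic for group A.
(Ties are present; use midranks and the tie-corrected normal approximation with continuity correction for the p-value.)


Step 1: Combine and sort all 10 observations; assign midranks.
sorted (value, group): (6,X), (15,X), (17,Y), (18,X), (18,Y), (19,X), (24,X), (24,Y), (35,Y), (37,Y)
ranks: 6->1, 15->2, 17->3, 18->4.5, 18->4.5, 19->6, 24->7.5, 24->7.5, 35->9, 37->10
Step 2: Rank sum for X: R1 = 1 + 2 + 4.5 + 6 + 7.5 = 21.
Step 3: U_X = R1 - n1(n1+1)/2 = 21 - 5*6/2 = 21 - 15 = 6.
       U_Y = n1*n2 - U_X = 25 - 6 = 19.
Step 4: Ties are present, so use the tie-corrected normal approximation (with continuity correction) for the p-value.
Step 5: p-value = 0.207300; compare to alpha = 0.05. fail to reject H0.

U_X = 6, p = 0.207300, fail to reject H0 at alpha = 0.05.


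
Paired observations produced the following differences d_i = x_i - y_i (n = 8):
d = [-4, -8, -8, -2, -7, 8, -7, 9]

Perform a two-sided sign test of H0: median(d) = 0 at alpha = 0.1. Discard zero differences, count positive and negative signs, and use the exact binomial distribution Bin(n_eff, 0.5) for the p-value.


Step 1: Discard zero differences. Original n = 8; n_eff = number of nonzero differences = 8.
Nonzero differences (with sign): -4, -8, -8, -2, -7, +8, -7, +9
Step 2: Count signs: positive = 2, negative = 6.
Step 3: Under H0: P(positive) = 0.5, so the number of positives S ~ Bin(8, 0.5).
Step 4: Two-sided exact p-value = sum of Bin(8,0.5) probabilities at or below the observed probability = 0.289062.
Step 5: alpha = 0.1. fail to reject H0.

n_eff = 8, pos = 2, neg = 6, p = 0.289062, fail to reject H0.


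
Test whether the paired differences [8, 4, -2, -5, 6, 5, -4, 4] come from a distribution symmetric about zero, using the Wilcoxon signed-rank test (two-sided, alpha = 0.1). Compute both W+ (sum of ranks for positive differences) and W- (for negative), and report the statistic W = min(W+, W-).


Step 1: Drop any zero differences (none here) and take |d_i|.
|d| = [8, 4, 2, 5, 6, 5, 4, 4]
Step 2: Midrank |d_i| (ties get averaged ranks).
ranks: |8|->8, |4|->3, |2|->1, |5|->5.5, |6|->7, |5|->5.5, |4|->3, |4|->3
Step 3: Attach original signs; sum ranks with positive sign and with negative sign.
W+ = 8 + 3 + 7 + 5.5 + 3 = 26.5
W- = 1 + 5.5 + 3 = 9.5
(Check: W+ + W- = 36 should equal n(n+1)/2 = 36.)
Step 4: Test statistic W = min(W+, W-) = 9.5.
Step 5: Ties in |d|, so use the tie-corrected normal approximation.
        E[W] = n(n+1)/4 = 8*9/4 = 18.
        Tie groups: |d|=4 (t=3), |d|=5 (t=2); sum(t^3 - t) = 30.
        Var[W] = n(n+1)(2n+1)/24 - sum(t^3-t)/48 = 1224/24 - 30/48 = 50.375.
        z = (W - E[W]) / sqrt(Var[W]) = (9.5 - 18) / 7.0975 = -1.1976.
        Two-sided p = 2*Phi(z) = 0.231073.
Step 6: alpha = 0.1. fail to reject H0.

W+ = 26.5, W- = 9.5, W = min = 9.5, p = 0.231073, fail to reject H0.


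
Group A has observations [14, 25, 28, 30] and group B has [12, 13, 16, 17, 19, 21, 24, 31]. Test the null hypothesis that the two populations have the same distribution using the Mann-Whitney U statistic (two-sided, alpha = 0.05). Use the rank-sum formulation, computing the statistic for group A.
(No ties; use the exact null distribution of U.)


Step 1: Combine and sort all 12 observations; assign midranks.
sorted (value, group): (12,Y), (13,Y), (14,X), (16,Y), (17,Y), (19,Y), (21,Y), (24,Y), (25,X), (28,X), (30,X), (31,Y)
ranks: 12->1, 13->2, 14->3, 16->4, 17->5, 19->6, 21->7, 24->8, 25->9, 28->10, 30->11, 31->12
Step 2: Rank sum for X: R1 = 3 + 9 + 10 + 11 = 33.
Step 3: U_X = R1 - n1(n1+1)/2 = 33 - 4*5/2 = 33 - 10 = 23.
       U_Y = n1*n2 - U_X = 32 - 23 = 9.
Step 4: No ties, so the exact null distribution of U (based on enumerating the C(12,4) = 495 equally likely rank assignments) gives the two-sided p-value.
Step 5: p-value = 0.282828; compare to alpha = 0.05. fail to reject H0.

U_X = 23, p = 0.282828, fail to reject H0 at alpha = 0.05.


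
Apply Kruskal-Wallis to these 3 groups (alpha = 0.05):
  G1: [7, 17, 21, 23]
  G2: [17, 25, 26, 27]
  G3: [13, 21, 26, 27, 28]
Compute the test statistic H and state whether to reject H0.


Step 1: Combine all N = 13 observations and assign midranks.
sorted (value, group, rank): (7,G1,1), (13,G3,2), (17,G1,3.5), (17,G2,3.5), (21,G1,5.5), (21,G3,5.5), (23,G1,7), (25,G2,8), (26,G2,9.5), (26,G3,9.5), (27,G2,11.5), (27,G3,11.5), (28,G3,13)
Step 2: Sum ranks within each group.
R_1 = 17 (n_1 = 4)
R_2 = 32.5 (n_2 = 4)
R_3 = 41.5 (n_3 = 5)
Step 3: H = 12/(N(N+1)) * sum(R_i^2/n_i) - 3(N+1)
     = 12/(13*14) * (17^2/4 + 32.5^2/4 + 41.5^2/5) - 3*14
     = 0.065934 * 680.763 - 42
     = 2.885440.
Step 4: Ties present; correction factor C = 1 - 24/(13^3 - 13) = 0.989011. Corrected H = 2.885440 / 0.989011 = 2.917500.
Step 5: Under H0, H ~ chi^2(2); p-value = 0.232527.
Step 6: alpha = 0.05. fail to reject H0.

H = 2.9175, df = 2, p = 0.232527, fail to reject H0.


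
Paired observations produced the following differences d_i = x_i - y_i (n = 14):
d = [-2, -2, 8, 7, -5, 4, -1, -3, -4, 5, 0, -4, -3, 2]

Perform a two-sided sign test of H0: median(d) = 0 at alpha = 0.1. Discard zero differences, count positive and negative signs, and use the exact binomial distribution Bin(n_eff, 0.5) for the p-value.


Step 1: Discard zero differences. Original n = 14; n_eff = number of nonzero differences = 13.
Nonzero differences (with sign): -2, -2, +8, +7, -5, +4, -1, -3, -4, +5, -4, -3, +2
Step 2: Count signs: positive = 5, negative = 8.
Step 3: Under H0: P(positive) = 0.5, so the number of positives S ~ Bin(13, 0.5).
Step 4: Two-sided exact p-value = sum of Bin(13,0.5) probabilities at or below the observed probability = 0.581055.
Step 5: alpha = 0.1. fail to reject H0.

n_eff = 13, pos = 5, neg = 8, p = 0.581055, fail to reject H0.


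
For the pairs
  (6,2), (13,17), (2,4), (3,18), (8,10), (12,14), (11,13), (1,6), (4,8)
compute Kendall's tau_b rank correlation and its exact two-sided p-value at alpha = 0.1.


Step 1: Enumerate the 36 unordered pairs (i,j) with i<j and classify each by sign(x_j-x_i) * sign(y_j-y_i).
  (1,2):dx=+7,dy=+15->C; (1,3):dx=-4,dy=+2->D; (1,4):dx=-3,dy=+16->D; (1,5):dx=+2,dy=+8->C
  (1,6):dx=+6,dy=+12->C; (1,7):dx=+5,dy=+11->C; (1,8):dx=-5,dy=+4->D; (1,9):dx=-2,dy=+6->D
  (2,3):dx=-11,dy=-13->C; (2,4):dx=-10,dy=+1->D; (2,5):dx=-5,dy=-7->C; (2,6):dx=-1,dy=-3->C
  (2,7):dx=-2,dy=-4->C; (2,8):dx=-12,dy=-11->C; (2,9):dx=-9,dy=-9->C; (3,4):dx=+1,dy=+14->C
  (3,5):dx=+6,dy=+6->C; (3,6):dx=+10,dy=+10->C; (3,7):dx=+9,dy=+9->C; (3,8):dx=-1,dy=+2->D
  (3,9):dx=+2,dy=+4->C; (4,5):dx=+5,dy=-8->D; (4,6):dx=+9,dy=-4->D; (4,7):dx=+8,dy=-5->D
  (4,8):dx=-2,dy=-12->C; (4,9):dx=+1,dy=-10->D; (5,6):dx=+4,dy=+4->C; (5,7):dx=+3,dy=+3->C
  (5,8):dx=-7,dy=-4->C; (5,9):dx=-4,dy=-2->C; (6,7):dx=-1,dy=-1->C; (6,8):dx=-11,dy=-8->C
  (6,9):dx=-8,dy=-6->C; (7,8):dx=-10,dy=-7->C; (7,9):dx=-7,dy=-5->C; (8,9):dx=+3,dy=+2->C
Step 2: C = 26, D = 10, total pairs = 36.
Step 3: tau = (C - D)/(n(n-1)/2) = (26 - 10)/36 = 0.444444.
Step 4: Exact two-sided p-value (enumerate n! = 362880 permutations of y under H0): p = 0.119439.
Step 5: alpha = 0.1. fail to reject H0.

tau_b = 0.4444 (C=26, D=10), p = 0.119439, fail to reject H0.


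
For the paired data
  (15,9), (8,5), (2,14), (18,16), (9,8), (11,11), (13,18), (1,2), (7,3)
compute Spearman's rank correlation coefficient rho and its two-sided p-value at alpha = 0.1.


Step 1: Rank x and y separately (midranks; no ties here).
rank(x): 15->8, 8->4, 2->2, 18->9, 9->5, 11->6, 13->7, 1->1, 7->3
rank(y): 9->5, 5->3, 14->7, 16->8, 8->4, 11->6, 18->9, 2->1, 3->2
Step 2: d_i = R_x(i) - R_y(i); compute d_i^2.
  (8-5)^2=9, (4-3)^2=1, (2-7)^2=25, (9-8)^2=1, (5-4)^2=1, (6-6)^2=0, (7-9)^2=4, (1-1)^2=0, (3-2)^2=1
sum(d^2) = 42.
Step 3: rho = 1 - 6*42 / (9*(9^2 - 1)) = 1 - 252/720 = 0.650000.
Step 4: Under H0, t = rho * sqrt((n-2)/(1-rho^2)) = 2.2630 ~ t(7).
Step 5: Two-sided p-value from the t-distribution with 7 df = 0.058073.
Step 6: alpha = 0.1. reject H0.

rho = 0.6500, p = 0.058073, reject H0 at alpha = 0.1.


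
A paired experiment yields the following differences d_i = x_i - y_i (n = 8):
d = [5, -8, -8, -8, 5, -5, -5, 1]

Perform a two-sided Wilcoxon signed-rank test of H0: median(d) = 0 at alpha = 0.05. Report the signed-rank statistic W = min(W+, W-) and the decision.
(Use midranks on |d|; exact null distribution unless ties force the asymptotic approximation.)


Step 1: Drop any zero differences (none here) and take |d_i|.
|d| = [5, 8, 8, 8, 5, 5, 5, 1]
Step 2: Midrank |d_i| (ties get averaged ranks).
ranks: |5|->3.5, |8|->7, |8|->7, |8|->7, |5|->3.5, |5|->3.5, |5|->3.5, |1|->1
Step 3: Attach original signs; sum ranks with positive sign and with negative sign.
W+ = 3.5 + 3.5 + 1 = 8
W- = 7 + 7 + 7 + 3.5 + 3.5 = 28
(Check: W+ + W- = 36 should equal n(n+1)/2 = 36.)
Step 4: Test statistic W = min(W+, W-) = 8.
Step 5: Ties in |d|, so use the tie-corrected normal approximation.
        E[W] = n(n+1)/4 = 8*9/4 = 18.
        Tie groups: |d|=5 (t=4), |d|=8 (t=3); sum(t^3 - t) = 84.
        Var[W] = n(n+1)(2n+1)/24 - sum(t^3-t)/48 = 1224/24 - 84/48 = 49.25.
        z = (W - E[W]) / sqrt(Var[W]) = (8 - 18) / 7.0178 = -1.4249.
        Two-sided p = 2*Phi(z) = 0.154174.
Step 6: alpha = 0.05. fail to reject H0.

W+ = 8, W- = 28, W = min = 8, p = 0.154174, fail to reject H0.


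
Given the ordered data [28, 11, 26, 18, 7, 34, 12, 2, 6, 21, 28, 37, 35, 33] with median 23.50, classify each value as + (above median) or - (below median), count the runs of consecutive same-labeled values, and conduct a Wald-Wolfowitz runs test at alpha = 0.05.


Step 1: Compute median = 23.50; label A = above, B = below.
Labels in order: ABABBABBBBAAAA  (n_A = 7, n_B = 7)
Step 2: Count runs R = 7.
Step 3: Under H0 (random ordering), E[R] = 2*n_A*n_B/(n_A+n_B) + 1 = 2*7*7/14 + 1 = 8.0000.
        Var[R] = 2*n_A*n_B*(2*n_A*n_B - n_A - n_B) / ((n_A+n_B)^2 * (n_A+n_B-1)) = 8232/2548 = 3.2308.
        SD[R] = 1.7974.
Step 4: Continuity-corrected z = (R + 0.5 - E[R]) / SD[R] = (7 + 0.5 - 8.0000) / 1.7974 = -0.2782.
Step 5: Two-sided p-value via normal approximation = 2*(1 - Phi(|z|)) = 0.780879.
Step 6: alpha = 0.05. fail to reject H0.

R = 7, z = -0.2782, p = 0.780879, fail to reject H0.


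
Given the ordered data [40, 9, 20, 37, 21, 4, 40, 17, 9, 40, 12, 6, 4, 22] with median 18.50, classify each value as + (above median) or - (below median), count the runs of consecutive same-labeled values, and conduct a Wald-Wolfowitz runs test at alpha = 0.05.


Step 1: Compute median = 18.50; label A = above, B = below.
Labels in order: ABAAABABBABBBA  (n_A = 7, n_B = 7)
Step 2: Count runs R = 9.
Step 3: Under H0 (random ordering), E[R] = 2*n_A*n_B/(n_A+n_B) + 1 = 2*7*7/14 + 1 = 8.0000.
        Var[R] = 2*n_A*n_B*(2*n_A*n_B - n_A - n_B) / ((n_A+n_B)^2 * (n_A+n_B-1)) = 8232/2548 = 3.2308.
        SD[R] = 1.7974.
Step 4: Continuity-corrected z = (R - 0.5 - E[R]) / SD[R] = (9 - 0.5 - 8.0000) / 1.7974 = 0.2782.
Step 5: Two-sided p-value via normal approximation = 2*(1 - Phi(|z|)) = 0.780879.
Step 6: alpha = 0.05. fail to reject H0.

R = 9, z = 0.2782, p = 0.780879, fail to reject H0.


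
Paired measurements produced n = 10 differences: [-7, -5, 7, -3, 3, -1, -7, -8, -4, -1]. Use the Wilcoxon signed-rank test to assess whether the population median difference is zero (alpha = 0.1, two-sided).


Step 1: Drop any zero differences (none here) and take |d_i|.
|d| = [7, 5, 7, 3, 3, 1, 7, 8, 4, 1]
Step 2: Midrank |d_i| (ties get averaged ranks).
ranks: |7|->8, |5|->6, |7|->8, |3|->3.5, |3|->3.5, |1|->1.5, |7|->8, |8|->10, |4|->5, |1|->1.5
Step 3: Attach original signs; sum ranks with positive sign and with negative sign.
W+ = 8 + 3.5 = 11.5
W- = 8 + 6 + 3.5 + 1.5 + 8 + 10 + 5 + 1.5 = 43.5
(Check: W+ + W- = 55 should equal n(n+1)/2 = 55.)
Step 4: Test statistic W = min(W+, W-) = 11.5.
Step 5: Ties in |d|, so use the tie-corrected normal approximation.
        E[W] = n(n+1)/4 = 10*11/4 = 27.5.
        Tie groups: |d|=1 (t=2), |d|=3 (t=2), |d|=7 (t=3); sum(t^3 - t) = 36.
        Var[W] = n(n+1)(2n+1)/24 - sum(t^3-t)/48 = 2310/24 - 36/48 = 95.5.
        z = (W - E[W]) / sqrt(Var[W]) = (11.5 - 27.5) / 9.7724 = -1.6373.
        Two-sided p = 2*Phi(z) = 0.101576.
Step 6: alpha = 0.1. fail to reject H0.

W+ = 11.5, W- = 43.5, W = min = 11.5, p = 0.101576, fail to reject H0.


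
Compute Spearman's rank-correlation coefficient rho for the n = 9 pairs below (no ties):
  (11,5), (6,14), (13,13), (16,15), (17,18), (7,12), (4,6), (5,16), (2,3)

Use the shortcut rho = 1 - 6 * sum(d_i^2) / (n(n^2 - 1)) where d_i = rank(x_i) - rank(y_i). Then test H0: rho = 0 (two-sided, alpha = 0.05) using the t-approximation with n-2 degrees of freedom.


Step 1: Rank x and y separately (midranks; no ties here).
rank(x): 11->6, 6->4, 13->7, 16->8, 17->9, 7->5, 4->2, 5->3, 2->1
rank(y): 5->2, 14->6, 13->5, 15->7, 18->9, 12->4, 6->3, 16->8, 3->1
Step 2: d_i = R_x(i) - R_y(i); compute d_i^2.
  (6-2)^2=16, (4-6)^2=4, (7-5)^2=4, (8-7)^2=1, (9-9)^2=0, (5-4)^2=1, (2-3)^2=1, (3-8)^2=25, (1-1)^2=0
sum(d^2) = 52.
Step 3: rho = 1 - 6*52 / (9*(9^2 - 1)) = 1 - 312/720 = 0.566667.
Step 4: Under H0, t = rho * sqrt((n-2)/(1-rho^2)) = 1.8196 ~ t(7).
Step 5: Two-sided p-value from the t-distribution with 7 df = 0.111633.
Step 6: alpha = 0.05. fail to reject H0.

rho = 0.5667, p = 0.111633, fail to reject H0 at alpha = 0.05.


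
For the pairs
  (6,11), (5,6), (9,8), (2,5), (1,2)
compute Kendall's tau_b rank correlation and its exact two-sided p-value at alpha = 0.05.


Step 1: Enumerate the 10 unordered pairs (i,j) with i<j and classify each by sign(x_j-x_i) * sign(y_j-y_i).
  (1,2):dx=-1,dy=-5->C; (1,3):dx=+3,dy=-3->D; (1,4):dx=-4,dy=-6->C; (1,5):dx=-5,dy=-9->C
  (2,3):dx=+4,dy=+2->C; (2,4):dx=-3,dy=-1->C; (2,5):dx=-4,dy=-4->C; (3,4):dx=-7,dy=-3->C
  (3,5):dx=-8,dy=-6->C; (4,5):dx=-1,dy=-3->C
Step 2: C = 9, D = 1, total pairs = 10.
Step 3: tau = (C - D)/(n(n-1)/2) = (9 - 1)/10 = 0.800000.
Step 4: Exact two-sided p-value (enumerate n! = 120 permutations of y under H0): p = 0.083333.
Step 5: alpha = 0.05. fail to reject H0.

tau_b = 0.8000 (C=9, D=1), p = 0.083333, fail to reject H0.


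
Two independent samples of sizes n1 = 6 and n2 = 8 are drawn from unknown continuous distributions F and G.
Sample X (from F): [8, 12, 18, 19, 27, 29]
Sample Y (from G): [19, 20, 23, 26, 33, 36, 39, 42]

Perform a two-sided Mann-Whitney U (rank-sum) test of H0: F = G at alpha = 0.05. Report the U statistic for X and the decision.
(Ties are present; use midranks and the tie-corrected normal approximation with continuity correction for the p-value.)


Step 1: Combine and sort all 14 observations; assign midranks.
sorted (value, group): (8,X), (12,X), (18,X), (19,X), (19,Y), (20,Y), (23,Y), (26,Y), (27,X), (29,X), (33,Y), (36,Y), (39,Y), (42,Y)
ranks: 8->1, 12->2, 18->3, 19->4.5, 19->4.5, 20->6, 23->7, 26->8, 27->9, 29->10, 33->11, 36->12, 39->13, 42->14
Step 2: Rank sum for X: R1 = 1 + 2 + 3 + 4.5 + 9 + 10 = 29.5.
Step 3: U_X = R1 - n1(n1+1)/2 = 29.5 - 6*7/2 = 29.5 - 21 = 8.5.
       U_Y = n1*n2 - U_X = 48 - 8.5 = 39.5.
Step 4: Ties are present, so use the tie-corrected normal approximation (with continuity correction) for the p-value.
Step 5: p-value = 0.052547; compare to alpha = 0.05. fail to reject H0.

U_X = 8.5, p = 0.052547, fail to reject H0 at alpha = 0.05.


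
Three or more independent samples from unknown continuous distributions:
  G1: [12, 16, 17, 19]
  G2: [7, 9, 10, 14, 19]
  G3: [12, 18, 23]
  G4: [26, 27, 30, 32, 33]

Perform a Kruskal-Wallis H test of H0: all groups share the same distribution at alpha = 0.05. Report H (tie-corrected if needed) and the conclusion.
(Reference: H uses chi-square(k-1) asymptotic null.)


Step 1: Combine all N = 17 observations and assign midranks.
sorted (value, group, rank): (7,G2,1), (9,G2,2), (10,G2,3), (12,G1,4.5), (12,G3,4.5), (14,G2,6), (16,G1,7), (17,G1,8), (18,G3,9), (19,G1,10.5), (19,G2,10.5), (23,G3,12), (26,G4,13), (27,G4,14), (30,G4,15), (32,G4,16), (33,G4,17)
Step 2: Sum ranks within each group.
R_1 = 30 (n_1 = 4)
R_2 = 22.5 (n_2 = 5)
R_3 = 25.5 (n_3 = 3)
R_4 = 75 (n_4 = 5)
Step 3: H = 12/(N(N+1)) * sum(R_i^2/n_i) - 3(N+1)
     = 12/(17*18) * (30^2/4 + 22.5^2/5 + 25.5^2/3 + 75^2/5) - 3*18
     = 0.039216 * 1668 - 54
     = 11.411765.
Step 4: Ties present; correction factor C = 1 - 12/(17^3 - 17) = 0.997549. Corrected H = 11.411765 / 0.997549 = 11.439803.
Step 5: Under H0, H ~ chi^2(3); p-value = 0.009571.
Step 6: alpha = 0.05. reject H0.

H = 11.4398, df = 3, p = 0.009571, reject H0.


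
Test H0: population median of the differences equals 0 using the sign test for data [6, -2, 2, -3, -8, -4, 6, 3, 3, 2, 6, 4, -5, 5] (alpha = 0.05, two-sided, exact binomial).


Step 1: Discard zero differences. Original n = 14; n_eff = number of nonzero differences = 14.
Nonzero differences (with sign): +6, -2, +2, -3, -8, -4, +6, +3, +3, +2, +6, +4, -5, +5
Step 2: Count signs: positive = 9, negative = 5.
Step 3: Under H0: P(positive) = 0.5, so the number of positives S ~ Bin(14, 0.5).
Step 4: Two-sided exact p-value = sum of Bin(14,0.5) probabilities at or below the observed probability = 0.423950.
Step 5: alpha = 0.05. fail to reject H0.

n_eff = 14, pos = 9, neg = 5, p = 0.423950, fail to reject H0.
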